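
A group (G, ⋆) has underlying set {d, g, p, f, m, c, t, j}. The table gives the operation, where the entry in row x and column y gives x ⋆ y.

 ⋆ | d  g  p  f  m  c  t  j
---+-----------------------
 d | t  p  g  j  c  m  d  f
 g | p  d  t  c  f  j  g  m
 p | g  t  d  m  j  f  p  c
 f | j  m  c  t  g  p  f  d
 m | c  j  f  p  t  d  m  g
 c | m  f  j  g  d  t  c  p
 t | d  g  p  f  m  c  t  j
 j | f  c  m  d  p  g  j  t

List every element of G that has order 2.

{c, d, f, j, m}

Identity is t. Compute the order of each non-identity element by repeated multiplication:
  d: d → t  (order 2)
  g: g → d → p → t  (order 4)
  p: p → d → g → t  (order 4)
  f: f → t  (order 2)
  m: m → t  (order 2)
  c: c → t  (order 2)
  j: j → t  (order 2)
Elements of order 2: {c, d, f, j, m}.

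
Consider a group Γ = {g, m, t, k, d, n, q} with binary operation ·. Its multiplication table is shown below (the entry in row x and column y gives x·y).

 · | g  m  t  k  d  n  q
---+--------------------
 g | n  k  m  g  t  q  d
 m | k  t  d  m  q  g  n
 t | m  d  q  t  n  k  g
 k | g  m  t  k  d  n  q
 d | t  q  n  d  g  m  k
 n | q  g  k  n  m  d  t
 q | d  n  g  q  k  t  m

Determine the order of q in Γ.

7

The identity element is k (its row matches the header).
q^1 = q
q^2 = q·q = m
q^3 = m·q = n
q^4 = n·q = t
q^5 = t·q = g
q^6 = g·q = d
q^7 = d·q = k
The first power of q equal to the identity is q^7, so ord(q) = 7.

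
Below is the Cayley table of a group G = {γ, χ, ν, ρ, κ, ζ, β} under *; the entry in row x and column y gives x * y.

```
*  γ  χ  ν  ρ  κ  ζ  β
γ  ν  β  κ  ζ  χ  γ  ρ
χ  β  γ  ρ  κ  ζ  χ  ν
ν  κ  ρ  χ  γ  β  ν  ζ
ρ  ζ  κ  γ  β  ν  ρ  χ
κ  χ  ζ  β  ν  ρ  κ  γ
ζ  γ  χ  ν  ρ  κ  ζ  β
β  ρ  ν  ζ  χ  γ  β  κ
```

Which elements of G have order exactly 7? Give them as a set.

Identity is ζ. Compute the order of each non-identity element by repeated multiplication:
  γ: γ → ν → κ → χ → β → ρ → ζ  (order 7)
  χ: χ → γ → β → ν → ρ → κ → ζ  (order 7)
  ν: ν → χ → ρ → γ → κ → β → ζ  (order 7)
  ρ: ρ → β → χ → κ → ν → γ → ζ  (order 7)
  κ: κ → ρ → ν → β → γ → χ → ζ  (order 7)
  β: β → κ → γ → ρ → χ → ν → ζ  (order 7)
Elements of order 7: {β, γ, κ, ν, ρ, χ}.

{β, γ, κ, ν, ρ, χ}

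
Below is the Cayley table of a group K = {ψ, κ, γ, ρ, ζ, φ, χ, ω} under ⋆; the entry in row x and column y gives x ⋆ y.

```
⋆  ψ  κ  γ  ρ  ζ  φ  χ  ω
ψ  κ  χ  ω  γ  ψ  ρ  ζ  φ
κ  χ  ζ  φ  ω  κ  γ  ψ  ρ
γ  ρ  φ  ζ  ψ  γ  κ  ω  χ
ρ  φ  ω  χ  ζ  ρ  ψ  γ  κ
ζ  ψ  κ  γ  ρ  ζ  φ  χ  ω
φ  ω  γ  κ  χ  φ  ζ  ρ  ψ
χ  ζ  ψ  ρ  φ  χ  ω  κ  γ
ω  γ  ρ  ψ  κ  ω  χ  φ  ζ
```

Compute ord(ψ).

The identity element is ζ (its row matches the header).
ψ^1 = ψ
ψ^2 = ψ ⋆ ψ = κ
ψ^3 = κ ⋆ ψ = χ
ψ^4 = χ ⋆ ψ = ζ
The first power of ψ equal to the identity is ψ^4, so ord(ψ) = 4.
(Structurally, K here is isomorphic to the dihedral group D_4.)

4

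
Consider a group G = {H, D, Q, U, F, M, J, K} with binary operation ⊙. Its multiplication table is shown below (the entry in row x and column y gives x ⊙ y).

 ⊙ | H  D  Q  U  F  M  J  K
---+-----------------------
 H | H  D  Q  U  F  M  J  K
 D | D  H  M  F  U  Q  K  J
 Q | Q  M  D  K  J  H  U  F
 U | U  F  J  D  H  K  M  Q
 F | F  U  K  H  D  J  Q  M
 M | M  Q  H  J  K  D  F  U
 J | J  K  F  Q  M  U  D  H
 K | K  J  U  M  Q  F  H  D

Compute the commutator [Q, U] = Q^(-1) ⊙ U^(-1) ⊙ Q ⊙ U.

Identity is H; from the table Q^(-1) = M and U^(-1) = F.
M ⊙ F = K
K ⊙ Q = U
U ⊙ U = D

D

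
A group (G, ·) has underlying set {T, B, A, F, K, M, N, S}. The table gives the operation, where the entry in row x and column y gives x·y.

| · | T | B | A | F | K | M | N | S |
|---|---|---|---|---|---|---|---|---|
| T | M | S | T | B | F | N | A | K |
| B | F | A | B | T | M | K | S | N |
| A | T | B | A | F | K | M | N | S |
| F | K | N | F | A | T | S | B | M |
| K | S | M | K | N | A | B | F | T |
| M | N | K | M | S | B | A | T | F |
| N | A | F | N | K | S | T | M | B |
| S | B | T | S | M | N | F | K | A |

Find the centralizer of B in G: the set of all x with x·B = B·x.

{A, B, K, M}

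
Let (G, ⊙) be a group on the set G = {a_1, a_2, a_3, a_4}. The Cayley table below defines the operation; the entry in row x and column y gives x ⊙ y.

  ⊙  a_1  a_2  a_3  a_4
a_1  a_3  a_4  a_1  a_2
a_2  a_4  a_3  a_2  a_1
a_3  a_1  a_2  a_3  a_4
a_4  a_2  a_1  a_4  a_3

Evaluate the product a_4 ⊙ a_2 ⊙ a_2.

a_4

a_4 ⊙ a_2 = a_1
a_1 ⊙ a_2 = a_4
(Structurally, G here is isomorphic to the Klein four-group V_4.)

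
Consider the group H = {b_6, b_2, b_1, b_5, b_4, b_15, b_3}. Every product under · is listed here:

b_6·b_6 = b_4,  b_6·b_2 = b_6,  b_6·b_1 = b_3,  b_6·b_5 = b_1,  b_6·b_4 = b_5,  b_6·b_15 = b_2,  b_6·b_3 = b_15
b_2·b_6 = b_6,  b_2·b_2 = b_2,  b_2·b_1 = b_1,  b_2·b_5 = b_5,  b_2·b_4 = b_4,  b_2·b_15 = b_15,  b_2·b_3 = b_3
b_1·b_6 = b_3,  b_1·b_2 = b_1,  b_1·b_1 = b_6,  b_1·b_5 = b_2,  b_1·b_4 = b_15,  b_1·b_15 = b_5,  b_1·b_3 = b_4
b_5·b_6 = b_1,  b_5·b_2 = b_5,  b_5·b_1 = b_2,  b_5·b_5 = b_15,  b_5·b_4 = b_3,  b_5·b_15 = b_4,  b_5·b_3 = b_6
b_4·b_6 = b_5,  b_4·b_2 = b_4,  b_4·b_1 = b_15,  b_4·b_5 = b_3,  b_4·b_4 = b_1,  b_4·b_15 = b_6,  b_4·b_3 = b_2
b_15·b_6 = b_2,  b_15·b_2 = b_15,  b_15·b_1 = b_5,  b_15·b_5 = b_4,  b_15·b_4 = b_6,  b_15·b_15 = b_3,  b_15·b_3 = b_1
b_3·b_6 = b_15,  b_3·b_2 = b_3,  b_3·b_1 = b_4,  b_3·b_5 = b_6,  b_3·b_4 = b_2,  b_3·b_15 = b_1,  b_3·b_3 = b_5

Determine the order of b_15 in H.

The identity element is b_2 (its row matches the header).
b_15^1 = b_15
b_15^2 = b_15·b_15 = b_3
b_15^3 = b_3·b_15 = b_1
b_15^4 = b_1·b_15 = b_5
b_15^5 = b_5·b_15 = b_4
b_15^6 = b_4·b_15 = b_6
b_15^7 = b_6·b_15 = b_2
The first power of b_15 equal to the identity is b_15^7, so ord(b_15) = 7.

7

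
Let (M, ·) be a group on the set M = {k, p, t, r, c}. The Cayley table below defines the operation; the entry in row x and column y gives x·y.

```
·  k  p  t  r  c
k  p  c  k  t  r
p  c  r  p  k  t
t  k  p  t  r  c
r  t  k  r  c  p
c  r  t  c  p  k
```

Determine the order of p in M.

5

The identity element is t (its row matches the header).
p^1 = p
p^2 = p·p = r
p^3 = r·p = k
p^4 = k·p = c
p^5 = c·p = t
The first power of p equal to the identity is p^5, so ord(p) = 5.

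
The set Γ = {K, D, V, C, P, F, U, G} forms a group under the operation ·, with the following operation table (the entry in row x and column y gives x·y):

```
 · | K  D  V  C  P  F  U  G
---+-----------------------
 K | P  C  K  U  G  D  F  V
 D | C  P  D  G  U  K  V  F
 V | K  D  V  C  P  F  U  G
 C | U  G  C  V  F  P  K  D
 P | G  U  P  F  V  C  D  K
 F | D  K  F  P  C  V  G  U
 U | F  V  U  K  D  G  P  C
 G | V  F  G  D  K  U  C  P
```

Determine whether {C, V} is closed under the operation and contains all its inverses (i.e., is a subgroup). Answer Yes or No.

{C, V} contains the identity V.
Checking products: every product of two elements of {C, V} (read from the table) lies in {C, V}, so the set is closed.
In a finite group, a nonempty closed subset is a subgroup. So {C, V} ≤ Γ.

Yes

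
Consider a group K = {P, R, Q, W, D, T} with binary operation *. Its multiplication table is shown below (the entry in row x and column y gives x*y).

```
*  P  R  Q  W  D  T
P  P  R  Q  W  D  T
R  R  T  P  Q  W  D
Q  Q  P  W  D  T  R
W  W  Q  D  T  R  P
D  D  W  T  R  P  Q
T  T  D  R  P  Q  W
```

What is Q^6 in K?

P

Q^1 = Q
Q^2 = Q*Q = W
Q^3 = W*Q = D
Q^4 = D*Q = T
Q^5 = T*Q = R
Q^6 = R*Q = P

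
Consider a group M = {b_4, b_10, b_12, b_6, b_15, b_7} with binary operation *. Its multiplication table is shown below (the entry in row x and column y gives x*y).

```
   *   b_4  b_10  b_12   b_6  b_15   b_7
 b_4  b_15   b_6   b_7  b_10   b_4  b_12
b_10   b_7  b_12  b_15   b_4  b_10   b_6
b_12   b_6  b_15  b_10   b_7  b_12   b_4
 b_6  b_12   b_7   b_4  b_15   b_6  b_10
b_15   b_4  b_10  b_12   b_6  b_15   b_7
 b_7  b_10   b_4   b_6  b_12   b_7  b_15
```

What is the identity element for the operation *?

The identity e satisfies e*x = x for all x, so its row in the table reproduces the column headers.
Row b_15 reads: b_4, b_10, b_12, b_6, b_15, b_7 — exactly the header order. So b_15 is the identity.

b_15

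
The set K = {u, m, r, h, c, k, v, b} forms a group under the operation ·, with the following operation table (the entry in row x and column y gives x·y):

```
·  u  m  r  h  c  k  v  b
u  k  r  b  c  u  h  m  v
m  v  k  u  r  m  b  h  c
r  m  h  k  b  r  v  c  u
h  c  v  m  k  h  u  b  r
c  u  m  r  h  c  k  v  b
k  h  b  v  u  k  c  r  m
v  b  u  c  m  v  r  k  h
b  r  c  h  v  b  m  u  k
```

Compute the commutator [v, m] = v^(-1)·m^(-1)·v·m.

k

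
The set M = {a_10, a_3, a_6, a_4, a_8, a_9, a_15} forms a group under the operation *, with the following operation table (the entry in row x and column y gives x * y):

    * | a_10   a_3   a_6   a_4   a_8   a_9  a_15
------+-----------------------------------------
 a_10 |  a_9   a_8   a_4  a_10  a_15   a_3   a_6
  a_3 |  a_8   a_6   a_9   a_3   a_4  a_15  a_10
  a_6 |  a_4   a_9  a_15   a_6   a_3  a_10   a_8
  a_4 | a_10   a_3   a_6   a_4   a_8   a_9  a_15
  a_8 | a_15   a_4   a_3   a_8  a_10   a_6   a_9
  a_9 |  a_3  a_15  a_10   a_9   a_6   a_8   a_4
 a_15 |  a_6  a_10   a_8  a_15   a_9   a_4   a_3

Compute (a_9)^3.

a_9^1 = a_9
a_9^2 = a_9 * a_9 = a_8
a_9^3 = a_8 * a_9 = a_6
(Structurally, M here is isomorphic to the cyclic group Z_7.)

a_6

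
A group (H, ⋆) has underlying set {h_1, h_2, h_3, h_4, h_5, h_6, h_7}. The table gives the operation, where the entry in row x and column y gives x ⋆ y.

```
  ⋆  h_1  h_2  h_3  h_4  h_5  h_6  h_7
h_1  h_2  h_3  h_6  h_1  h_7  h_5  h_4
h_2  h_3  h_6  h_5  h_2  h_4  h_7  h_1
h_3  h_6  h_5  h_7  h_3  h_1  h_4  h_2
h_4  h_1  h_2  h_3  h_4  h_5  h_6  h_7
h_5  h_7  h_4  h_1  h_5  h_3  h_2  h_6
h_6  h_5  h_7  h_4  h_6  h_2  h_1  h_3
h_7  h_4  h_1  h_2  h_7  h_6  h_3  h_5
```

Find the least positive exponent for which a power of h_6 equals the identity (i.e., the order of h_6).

The identity element is h_4 (its row matches the header).
h_6^1 = h_6
h_6^2 = h_6 ⋆ h_6 = h_1
h_6^3 = h_1 ⋆ h_6 = h_5
h_6^4 = h_5 ⋆ h_6 = h_2
h_6^5 = h_2 ⋆ h_6 = h_7
h_6^6 = h_7 ⋆ h_6 = h_3
h_6^7 = h_3 ⋆ h_6 = h_4
The first power of h_6 equal to the identity is h_6^7, so ord(h_6) = 7.

7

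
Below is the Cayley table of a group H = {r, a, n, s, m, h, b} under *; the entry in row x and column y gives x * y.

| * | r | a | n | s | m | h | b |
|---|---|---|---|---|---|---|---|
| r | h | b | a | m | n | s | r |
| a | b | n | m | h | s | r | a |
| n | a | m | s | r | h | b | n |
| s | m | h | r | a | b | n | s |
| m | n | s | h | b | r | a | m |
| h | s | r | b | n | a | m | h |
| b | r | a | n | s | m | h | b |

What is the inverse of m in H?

s

First locate the identity: row b matches the header, so b is the identity.
Scan row m for b: m * s = b. Hence m^(-1) = s.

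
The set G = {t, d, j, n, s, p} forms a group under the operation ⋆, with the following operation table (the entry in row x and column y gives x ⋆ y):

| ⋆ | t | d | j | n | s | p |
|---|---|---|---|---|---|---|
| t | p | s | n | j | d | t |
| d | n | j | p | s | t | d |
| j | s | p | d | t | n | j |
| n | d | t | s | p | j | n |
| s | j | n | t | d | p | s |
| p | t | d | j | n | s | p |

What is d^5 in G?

d^1 = d
d^2 = d ⋆ d = j
d^3 = j ⋆ d = p
d^4 = p ⋆ d = d
d^5 = d ⋆ d = j

j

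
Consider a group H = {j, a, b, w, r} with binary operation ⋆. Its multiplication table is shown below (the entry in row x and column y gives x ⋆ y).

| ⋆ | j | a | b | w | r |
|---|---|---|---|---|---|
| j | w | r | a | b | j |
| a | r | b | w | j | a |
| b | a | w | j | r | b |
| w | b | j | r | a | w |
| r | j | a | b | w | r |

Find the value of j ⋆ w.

b

Read row j, column w: j ⋆ w = b.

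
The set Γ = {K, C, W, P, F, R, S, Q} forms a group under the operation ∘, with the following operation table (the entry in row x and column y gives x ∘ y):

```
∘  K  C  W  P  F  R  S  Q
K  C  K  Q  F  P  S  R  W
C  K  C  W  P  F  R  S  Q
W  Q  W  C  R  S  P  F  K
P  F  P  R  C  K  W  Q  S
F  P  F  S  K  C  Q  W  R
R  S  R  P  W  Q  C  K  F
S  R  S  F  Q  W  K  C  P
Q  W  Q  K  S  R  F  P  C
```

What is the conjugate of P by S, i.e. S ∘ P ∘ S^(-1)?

P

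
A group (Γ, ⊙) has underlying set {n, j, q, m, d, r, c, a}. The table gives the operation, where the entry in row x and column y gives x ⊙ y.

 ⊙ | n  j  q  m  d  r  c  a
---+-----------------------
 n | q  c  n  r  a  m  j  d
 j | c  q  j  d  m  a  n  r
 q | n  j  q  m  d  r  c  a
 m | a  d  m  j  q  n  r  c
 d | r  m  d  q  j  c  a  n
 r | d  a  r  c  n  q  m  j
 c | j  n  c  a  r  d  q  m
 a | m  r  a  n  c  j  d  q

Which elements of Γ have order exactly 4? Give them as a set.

Identity is q. Compute the order of each non-identity element by repeated multiplication:
  n: n → q  (order 2)
  j: j → q  (order 2)
  m: m → j → d → q  (order 4)
  d: d → j → m → q  (order 4)
  r: r → q  (order 2)
  c: c → q  (order 2)
  a: a → q  (order 2)
Elements of order 4: {d, m}.

{d, m}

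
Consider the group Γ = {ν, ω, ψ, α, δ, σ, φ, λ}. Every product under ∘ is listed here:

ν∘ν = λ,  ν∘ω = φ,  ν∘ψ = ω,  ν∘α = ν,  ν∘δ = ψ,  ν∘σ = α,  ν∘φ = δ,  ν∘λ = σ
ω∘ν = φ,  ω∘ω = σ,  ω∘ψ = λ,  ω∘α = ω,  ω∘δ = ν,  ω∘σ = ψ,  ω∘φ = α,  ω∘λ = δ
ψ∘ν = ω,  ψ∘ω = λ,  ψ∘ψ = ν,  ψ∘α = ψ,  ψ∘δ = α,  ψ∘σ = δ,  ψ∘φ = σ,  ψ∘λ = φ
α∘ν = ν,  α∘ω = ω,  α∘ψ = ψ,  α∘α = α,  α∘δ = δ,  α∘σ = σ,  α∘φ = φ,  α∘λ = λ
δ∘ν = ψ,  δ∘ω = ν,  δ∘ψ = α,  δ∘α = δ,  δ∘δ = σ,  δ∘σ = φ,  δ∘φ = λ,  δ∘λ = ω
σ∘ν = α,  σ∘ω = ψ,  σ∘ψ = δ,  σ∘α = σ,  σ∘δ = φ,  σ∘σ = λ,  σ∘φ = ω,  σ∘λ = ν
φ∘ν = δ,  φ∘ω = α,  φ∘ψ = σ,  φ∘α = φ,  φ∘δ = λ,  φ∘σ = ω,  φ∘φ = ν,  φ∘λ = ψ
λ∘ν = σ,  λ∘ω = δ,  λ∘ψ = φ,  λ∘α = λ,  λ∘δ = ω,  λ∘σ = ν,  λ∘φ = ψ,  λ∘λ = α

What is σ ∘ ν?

Read row σ, column ν: σ ∘ ν = α.

α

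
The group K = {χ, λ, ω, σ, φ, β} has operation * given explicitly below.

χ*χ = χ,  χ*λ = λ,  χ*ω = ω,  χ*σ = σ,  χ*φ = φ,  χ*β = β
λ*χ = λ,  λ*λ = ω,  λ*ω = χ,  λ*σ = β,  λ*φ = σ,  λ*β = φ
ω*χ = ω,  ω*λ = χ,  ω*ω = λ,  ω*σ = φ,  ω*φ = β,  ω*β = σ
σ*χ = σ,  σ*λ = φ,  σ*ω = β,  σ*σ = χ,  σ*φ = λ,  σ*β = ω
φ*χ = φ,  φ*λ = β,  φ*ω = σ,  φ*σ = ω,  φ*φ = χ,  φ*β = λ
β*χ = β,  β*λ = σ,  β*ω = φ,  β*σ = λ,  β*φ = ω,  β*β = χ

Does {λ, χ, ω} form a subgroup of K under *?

{λ, χ, ω} contains the identity χ.
Checking products: every product of two elements of {λ, χ, ω} (read from the table) lies in {λ, χ, ω}, so the set is closed.
In a finite group, a nonempty closed subset is a subgroup. So {λ, χ, ω} ≤ K.
(Structurally, K here is isomorphic to the symmetric group S_3.)

Yes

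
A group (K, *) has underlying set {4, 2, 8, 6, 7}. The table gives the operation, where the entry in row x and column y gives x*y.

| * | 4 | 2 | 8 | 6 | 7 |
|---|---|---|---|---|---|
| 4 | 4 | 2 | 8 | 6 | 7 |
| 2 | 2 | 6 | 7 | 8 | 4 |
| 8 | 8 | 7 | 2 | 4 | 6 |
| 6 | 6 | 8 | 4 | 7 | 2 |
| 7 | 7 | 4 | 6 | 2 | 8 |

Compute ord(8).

The identity element is 4 (its row matches the header).
8^1 = 8
8^2 = 8*8 = 2
8^3 = 2*8 = 7
8^4 = 7*8 = 6
8^5 = 6*8 = 4
The first power of 8 equal to the identity is 8^5, so ord(8) = 5.

5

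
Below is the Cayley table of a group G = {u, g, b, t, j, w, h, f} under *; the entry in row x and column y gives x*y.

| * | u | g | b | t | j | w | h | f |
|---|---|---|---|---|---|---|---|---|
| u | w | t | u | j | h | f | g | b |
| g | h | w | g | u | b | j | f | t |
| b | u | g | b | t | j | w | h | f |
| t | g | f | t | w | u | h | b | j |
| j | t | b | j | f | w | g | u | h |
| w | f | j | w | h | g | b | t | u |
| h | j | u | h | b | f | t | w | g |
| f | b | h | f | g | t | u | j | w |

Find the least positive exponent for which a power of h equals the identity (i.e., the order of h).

4

The identity element is b (its row matches the header).
h^1 = h
h^2 = h*h = w
h^3 = w*h = t
h^4 = t*h = b
The first power of h equal to the identity is h^4, so ord(h) = 4.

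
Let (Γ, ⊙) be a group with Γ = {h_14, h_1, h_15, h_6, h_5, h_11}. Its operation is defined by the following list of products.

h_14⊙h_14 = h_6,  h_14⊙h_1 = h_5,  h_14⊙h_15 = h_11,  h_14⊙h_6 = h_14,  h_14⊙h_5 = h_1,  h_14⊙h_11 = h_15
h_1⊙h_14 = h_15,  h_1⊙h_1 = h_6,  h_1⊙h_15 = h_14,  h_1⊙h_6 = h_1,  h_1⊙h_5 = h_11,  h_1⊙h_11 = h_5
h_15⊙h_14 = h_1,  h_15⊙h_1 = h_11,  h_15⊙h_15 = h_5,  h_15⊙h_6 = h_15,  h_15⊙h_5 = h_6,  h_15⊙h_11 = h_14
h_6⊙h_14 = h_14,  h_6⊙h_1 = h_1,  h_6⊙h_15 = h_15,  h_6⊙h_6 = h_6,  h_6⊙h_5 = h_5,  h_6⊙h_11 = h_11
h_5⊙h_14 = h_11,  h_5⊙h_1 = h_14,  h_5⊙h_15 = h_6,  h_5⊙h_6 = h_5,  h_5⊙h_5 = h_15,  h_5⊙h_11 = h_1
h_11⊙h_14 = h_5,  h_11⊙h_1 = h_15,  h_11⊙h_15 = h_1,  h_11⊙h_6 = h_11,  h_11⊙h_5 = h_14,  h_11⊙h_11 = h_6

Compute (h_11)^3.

h_11^1 = h_11
h_11^2 = h_11 ⊙ h_11 = h_6
h_11^3 = h_6 ⊙ h_11 = h_11
(Structurally, Γ here is isomorphic to the symmetric group S_3.)

h_11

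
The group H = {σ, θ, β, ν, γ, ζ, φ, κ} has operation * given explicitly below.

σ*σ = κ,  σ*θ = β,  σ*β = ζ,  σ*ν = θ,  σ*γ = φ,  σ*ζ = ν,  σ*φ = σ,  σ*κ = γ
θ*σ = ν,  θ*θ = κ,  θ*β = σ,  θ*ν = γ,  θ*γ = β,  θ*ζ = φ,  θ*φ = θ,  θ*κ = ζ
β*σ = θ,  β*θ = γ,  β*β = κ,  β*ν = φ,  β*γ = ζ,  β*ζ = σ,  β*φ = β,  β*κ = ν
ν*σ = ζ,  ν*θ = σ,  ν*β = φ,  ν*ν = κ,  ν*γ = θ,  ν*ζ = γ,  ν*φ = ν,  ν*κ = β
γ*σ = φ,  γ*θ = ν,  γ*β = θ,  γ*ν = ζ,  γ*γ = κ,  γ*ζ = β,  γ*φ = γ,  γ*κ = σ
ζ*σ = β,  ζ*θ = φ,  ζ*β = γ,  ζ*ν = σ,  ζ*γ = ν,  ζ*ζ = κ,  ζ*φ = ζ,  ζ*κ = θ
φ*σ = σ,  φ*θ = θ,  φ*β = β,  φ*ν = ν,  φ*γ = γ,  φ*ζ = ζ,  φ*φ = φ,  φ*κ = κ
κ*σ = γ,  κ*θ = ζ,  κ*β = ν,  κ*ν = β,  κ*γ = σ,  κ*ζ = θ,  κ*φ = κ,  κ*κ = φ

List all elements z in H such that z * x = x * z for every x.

{κ, φ}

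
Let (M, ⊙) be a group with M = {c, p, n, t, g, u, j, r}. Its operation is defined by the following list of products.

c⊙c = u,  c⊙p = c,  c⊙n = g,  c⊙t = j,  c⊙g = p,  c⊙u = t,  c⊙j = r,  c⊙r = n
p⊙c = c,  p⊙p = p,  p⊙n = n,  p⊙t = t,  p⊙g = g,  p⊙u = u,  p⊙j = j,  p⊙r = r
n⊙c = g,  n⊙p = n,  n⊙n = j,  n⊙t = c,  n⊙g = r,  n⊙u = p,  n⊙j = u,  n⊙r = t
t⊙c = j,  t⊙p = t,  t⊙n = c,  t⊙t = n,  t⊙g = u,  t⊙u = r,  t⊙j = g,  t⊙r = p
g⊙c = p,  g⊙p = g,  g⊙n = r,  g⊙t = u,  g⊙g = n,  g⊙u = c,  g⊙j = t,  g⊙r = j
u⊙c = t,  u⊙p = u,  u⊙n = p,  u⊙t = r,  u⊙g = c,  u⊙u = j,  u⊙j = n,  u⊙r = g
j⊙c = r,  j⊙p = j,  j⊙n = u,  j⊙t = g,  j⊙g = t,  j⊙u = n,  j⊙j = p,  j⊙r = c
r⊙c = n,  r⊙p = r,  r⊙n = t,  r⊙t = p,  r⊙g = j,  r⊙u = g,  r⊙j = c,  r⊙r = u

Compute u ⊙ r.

Read row u, column r: u ⊙ r = g.

g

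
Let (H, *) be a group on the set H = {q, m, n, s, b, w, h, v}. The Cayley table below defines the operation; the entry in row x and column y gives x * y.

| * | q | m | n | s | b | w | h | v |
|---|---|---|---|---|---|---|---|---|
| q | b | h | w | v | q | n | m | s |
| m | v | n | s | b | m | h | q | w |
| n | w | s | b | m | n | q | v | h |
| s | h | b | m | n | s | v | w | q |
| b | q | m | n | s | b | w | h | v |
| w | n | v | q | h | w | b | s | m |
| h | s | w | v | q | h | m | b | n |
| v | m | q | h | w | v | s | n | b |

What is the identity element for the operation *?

b

The identity e satisfies e * x = x for all x, so its row in the table reproduces the column headers.
Row b reads: q, m, n, s, b, w, h, v — exactly the header order. So b is the identity.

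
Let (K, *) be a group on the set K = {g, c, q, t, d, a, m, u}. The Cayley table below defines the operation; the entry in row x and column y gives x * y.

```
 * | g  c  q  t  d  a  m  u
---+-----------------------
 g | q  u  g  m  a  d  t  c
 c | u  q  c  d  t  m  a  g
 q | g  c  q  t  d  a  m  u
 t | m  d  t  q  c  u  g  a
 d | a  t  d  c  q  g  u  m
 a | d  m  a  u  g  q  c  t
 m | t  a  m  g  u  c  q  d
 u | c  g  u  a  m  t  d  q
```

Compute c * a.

m

Read row c, column a: c * a = m.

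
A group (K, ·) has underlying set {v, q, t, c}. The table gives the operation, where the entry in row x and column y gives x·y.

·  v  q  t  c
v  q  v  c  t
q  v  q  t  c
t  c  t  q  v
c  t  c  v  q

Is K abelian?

Yes

Check whether the table is symmetric across its main diagonal.
Every entry (row x, col y) equals the entry (row y, col x), so K is abelian.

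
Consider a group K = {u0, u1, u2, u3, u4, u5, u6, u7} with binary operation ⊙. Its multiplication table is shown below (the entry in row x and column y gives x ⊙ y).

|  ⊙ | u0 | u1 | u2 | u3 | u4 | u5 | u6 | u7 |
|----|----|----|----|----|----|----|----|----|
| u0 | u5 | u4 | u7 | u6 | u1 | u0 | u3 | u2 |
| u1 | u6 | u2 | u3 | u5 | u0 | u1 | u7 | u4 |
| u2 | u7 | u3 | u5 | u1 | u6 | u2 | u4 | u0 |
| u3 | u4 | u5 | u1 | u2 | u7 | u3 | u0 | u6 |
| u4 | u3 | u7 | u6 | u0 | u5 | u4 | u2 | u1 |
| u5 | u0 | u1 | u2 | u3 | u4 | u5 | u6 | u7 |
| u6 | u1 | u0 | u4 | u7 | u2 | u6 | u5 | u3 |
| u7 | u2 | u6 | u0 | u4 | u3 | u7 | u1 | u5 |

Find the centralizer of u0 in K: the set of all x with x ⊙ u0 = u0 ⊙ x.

Compare row u0 with column u0 entry by entry.
u2 ⊙ u0 = u7 = u0 ⊙ u2, so u2 commutes with u0.
u1 ⊙ u0 = u6 but u0 ⊙ u1 = u4, so u1 does not.
Collecting the elements that commute with u0: C(u0) = {u0, u2, u5, u7}.

{u0, u2, u5, u7}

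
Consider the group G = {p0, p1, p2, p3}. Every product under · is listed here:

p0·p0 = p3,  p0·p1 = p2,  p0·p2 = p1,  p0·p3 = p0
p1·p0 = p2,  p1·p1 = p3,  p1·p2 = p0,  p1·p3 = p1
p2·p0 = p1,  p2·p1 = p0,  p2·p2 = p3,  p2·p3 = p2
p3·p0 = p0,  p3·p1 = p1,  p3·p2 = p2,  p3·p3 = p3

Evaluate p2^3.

p2

p2^1 = p2
p2^2 = p2·p2 = p3
p2^3 = p3·p2 = p2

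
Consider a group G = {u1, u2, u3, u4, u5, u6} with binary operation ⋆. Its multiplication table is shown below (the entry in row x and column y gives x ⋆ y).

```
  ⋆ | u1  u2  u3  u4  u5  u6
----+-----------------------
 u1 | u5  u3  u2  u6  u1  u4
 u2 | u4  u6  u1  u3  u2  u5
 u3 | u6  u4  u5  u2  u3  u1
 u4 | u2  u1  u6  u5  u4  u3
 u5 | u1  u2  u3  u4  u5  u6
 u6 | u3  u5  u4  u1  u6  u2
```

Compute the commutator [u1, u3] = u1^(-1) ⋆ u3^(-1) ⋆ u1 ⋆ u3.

u6

Identity is u5; from the table u1^(-1) = u1 and u3^(-1) = u3.
u1 ⋆ u3 = u2
u2 ⋆ u1 = u4
u4 ⋆ u3 = u6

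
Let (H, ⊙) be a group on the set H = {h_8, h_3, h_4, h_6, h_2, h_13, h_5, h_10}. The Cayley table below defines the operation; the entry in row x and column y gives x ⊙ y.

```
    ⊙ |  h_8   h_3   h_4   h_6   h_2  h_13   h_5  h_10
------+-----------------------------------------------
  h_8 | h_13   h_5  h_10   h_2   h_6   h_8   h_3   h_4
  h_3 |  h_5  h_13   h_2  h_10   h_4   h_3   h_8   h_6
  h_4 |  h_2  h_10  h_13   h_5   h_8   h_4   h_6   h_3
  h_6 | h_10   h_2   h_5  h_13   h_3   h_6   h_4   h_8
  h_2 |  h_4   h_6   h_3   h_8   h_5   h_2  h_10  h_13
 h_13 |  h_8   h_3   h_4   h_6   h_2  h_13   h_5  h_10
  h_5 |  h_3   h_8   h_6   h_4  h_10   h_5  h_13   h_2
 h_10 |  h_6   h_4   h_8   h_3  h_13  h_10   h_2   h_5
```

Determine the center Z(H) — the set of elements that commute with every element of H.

An element z is central iff its row equals its column in the table.
For h_2: h_2 ⊙ h_8 = h_4 ≠ h_6 = h_8 ⊙ h_2, so h_2 ∉ Z.
Checking each element this way leaves Z(H) = {h_13, h_5}.

{h_13, h_5}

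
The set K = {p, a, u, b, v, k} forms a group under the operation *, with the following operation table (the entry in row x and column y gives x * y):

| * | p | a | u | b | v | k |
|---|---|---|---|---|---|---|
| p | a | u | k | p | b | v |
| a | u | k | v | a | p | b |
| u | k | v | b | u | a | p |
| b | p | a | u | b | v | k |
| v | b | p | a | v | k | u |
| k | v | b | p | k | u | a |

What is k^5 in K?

a

k^1 = k
k^2 = k * k = a
k^3 = a * k = b
k^4 = b * k = k
k^5 = k * k = a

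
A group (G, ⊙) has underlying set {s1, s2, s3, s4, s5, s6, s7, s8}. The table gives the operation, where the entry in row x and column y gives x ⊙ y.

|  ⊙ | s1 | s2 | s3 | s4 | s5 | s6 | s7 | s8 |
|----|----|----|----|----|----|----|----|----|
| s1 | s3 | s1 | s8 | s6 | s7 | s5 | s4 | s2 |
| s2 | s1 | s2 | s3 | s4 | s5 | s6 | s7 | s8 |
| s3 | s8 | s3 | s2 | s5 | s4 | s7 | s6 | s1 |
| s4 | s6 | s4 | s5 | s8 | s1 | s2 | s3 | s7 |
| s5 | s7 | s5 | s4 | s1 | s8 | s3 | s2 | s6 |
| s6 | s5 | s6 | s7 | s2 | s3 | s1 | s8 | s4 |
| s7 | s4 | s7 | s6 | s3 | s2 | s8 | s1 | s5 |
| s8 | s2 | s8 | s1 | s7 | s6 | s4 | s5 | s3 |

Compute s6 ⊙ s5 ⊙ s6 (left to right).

s6 ⊙ s5 = s3
s3 ⊙ s6 = s7

s7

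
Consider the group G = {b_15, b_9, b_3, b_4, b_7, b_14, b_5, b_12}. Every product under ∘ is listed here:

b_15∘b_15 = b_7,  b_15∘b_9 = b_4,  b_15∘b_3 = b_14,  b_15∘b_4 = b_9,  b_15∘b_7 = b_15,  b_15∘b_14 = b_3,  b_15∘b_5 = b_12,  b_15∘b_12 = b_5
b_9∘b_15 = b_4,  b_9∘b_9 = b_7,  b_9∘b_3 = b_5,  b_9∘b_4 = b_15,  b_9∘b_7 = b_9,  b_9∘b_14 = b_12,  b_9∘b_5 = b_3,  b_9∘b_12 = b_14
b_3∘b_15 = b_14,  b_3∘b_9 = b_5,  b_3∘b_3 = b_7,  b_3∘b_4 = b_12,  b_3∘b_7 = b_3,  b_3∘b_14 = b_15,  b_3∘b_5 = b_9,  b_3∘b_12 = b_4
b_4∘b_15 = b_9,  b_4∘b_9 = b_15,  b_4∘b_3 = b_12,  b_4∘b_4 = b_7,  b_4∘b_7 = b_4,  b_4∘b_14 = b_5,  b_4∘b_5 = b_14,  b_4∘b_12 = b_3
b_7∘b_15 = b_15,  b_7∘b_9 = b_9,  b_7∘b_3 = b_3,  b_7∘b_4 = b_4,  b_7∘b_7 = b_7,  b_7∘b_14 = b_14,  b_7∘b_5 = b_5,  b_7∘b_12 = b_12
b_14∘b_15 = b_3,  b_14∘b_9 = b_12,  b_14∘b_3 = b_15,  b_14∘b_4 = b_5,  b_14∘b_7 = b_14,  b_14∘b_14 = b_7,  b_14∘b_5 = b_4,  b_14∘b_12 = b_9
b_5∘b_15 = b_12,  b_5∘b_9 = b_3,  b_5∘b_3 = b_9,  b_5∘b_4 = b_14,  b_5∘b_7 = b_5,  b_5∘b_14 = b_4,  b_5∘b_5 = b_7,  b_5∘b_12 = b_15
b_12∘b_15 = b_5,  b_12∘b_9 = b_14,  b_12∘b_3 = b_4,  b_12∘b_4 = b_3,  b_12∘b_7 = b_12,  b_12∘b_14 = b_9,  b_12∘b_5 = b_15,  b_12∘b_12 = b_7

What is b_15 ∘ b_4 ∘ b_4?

b_15 ∘ b_4 = b_9
b_9 ∘ b_4 = b_15

b_15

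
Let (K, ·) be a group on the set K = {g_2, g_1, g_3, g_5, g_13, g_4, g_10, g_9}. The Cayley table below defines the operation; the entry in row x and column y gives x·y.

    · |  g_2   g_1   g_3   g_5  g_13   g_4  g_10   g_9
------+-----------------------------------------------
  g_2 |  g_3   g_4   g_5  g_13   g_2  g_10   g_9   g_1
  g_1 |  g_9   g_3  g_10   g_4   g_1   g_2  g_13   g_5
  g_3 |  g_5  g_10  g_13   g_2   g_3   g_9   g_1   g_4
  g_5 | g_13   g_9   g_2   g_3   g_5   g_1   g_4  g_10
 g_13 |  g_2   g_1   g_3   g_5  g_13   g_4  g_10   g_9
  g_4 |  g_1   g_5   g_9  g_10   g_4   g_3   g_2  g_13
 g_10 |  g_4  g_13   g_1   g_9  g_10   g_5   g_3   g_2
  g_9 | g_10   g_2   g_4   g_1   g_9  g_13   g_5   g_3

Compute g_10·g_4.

Read row g_10, column g_4: g_10·g_4 = g_5.

g_5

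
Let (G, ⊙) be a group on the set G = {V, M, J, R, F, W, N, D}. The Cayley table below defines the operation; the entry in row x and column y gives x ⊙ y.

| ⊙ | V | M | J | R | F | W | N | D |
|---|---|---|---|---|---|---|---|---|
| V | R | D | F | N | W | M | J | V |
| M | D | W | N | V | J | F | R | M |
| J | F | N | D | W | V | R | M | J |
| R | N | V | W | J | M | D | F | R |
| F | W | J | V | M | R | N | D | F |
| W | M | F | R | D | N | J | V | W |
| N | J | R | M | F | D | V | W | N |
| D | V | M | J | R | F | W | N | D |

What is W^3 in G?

W^1 = W
W^2 = W ⊙ W = J
W^3 = J ⊙ W = R

R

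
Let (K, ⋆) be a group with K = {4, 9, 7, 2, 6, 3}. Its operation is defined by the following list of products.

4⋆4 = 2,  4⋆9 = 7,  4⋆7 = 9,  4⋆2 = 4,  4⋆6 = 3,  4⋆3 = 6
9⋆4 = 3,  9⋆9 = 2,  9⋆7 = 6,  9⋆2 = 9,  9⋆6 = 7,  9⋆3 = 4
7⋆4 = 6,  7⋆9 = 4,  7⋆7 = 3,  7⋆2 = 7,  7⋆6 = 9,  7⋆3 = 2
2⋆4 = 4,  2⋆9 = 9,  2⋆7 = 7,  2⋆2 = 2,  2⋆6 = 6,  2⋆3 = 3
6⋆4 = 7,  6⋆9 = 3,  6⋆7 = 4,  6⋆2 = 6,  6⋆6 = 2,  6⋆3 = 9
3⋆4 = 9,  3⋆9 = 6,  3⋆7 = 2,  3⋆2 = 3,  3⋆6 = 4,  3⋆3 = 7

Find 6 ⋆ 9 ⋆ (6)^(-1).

4

The identity is 2. In row 6, the entry 2 sits in column 6, so 6^(-1) = 6.
6 ⋆ 9 = 3
3 ⋆ 6 = 4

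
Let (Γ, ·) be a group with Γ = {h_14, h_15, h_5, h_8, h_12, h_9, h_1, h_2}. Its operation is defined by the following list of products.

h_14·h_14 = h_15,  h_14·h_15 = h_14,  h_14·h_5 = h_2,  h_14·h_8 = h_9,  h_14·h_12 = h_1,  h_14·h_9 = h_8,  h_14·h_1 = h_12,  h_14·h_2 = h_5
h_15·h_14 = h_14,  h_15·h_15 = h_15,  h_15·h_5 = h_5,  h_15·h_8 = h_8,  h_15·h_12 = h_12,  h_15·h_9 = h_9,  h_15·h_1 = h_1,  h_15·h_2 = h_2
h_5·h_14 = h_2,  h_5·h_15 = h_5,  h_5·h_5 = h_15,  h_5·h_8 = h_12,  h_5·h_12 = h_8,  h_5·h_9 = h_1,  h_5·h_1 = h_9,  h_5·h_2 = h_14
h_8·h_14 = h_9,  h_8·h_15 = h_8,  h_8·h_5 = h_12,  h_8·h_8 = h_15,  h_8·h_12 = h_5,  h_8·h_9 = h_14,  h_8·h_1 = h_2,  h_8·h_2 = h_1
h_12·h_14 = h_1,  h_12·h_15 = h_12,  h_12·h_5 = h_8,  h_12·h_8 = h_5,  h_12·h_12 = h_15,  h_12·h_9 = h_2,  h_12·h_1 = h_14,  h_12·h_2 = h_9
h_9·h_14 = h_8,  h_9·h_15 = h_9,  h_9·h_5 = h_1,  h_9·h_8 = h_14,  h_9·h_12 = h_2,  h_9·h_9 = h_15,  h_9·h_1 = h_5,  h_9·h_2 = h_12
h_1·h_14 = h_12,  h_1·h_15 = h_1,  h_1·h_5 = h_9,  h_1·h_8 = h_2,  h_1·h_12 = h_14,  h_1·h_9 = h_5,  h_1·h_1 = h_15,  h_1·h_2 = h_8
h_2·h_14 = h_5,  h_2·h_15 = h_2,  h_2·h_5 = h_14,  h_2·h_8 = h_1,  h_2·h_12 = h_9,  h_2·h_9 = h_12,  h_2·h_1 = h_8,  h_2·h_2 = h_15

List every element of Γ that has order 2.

{h_1, h_12, h_14, h_2, h_5, h_8, h_9}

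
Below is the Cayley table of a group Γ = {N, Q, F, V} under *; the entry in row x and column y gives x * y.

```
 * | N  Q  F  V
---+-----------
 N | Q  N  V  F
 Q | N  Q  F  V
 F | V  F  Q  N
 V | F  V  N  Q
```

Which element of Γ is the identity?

Q

The identity e satisfies e * x = x for all x, so its row in the table reproduces the column headers.
Row Q reads: N, Q, F, V — exactly the header order. So Q is the identity.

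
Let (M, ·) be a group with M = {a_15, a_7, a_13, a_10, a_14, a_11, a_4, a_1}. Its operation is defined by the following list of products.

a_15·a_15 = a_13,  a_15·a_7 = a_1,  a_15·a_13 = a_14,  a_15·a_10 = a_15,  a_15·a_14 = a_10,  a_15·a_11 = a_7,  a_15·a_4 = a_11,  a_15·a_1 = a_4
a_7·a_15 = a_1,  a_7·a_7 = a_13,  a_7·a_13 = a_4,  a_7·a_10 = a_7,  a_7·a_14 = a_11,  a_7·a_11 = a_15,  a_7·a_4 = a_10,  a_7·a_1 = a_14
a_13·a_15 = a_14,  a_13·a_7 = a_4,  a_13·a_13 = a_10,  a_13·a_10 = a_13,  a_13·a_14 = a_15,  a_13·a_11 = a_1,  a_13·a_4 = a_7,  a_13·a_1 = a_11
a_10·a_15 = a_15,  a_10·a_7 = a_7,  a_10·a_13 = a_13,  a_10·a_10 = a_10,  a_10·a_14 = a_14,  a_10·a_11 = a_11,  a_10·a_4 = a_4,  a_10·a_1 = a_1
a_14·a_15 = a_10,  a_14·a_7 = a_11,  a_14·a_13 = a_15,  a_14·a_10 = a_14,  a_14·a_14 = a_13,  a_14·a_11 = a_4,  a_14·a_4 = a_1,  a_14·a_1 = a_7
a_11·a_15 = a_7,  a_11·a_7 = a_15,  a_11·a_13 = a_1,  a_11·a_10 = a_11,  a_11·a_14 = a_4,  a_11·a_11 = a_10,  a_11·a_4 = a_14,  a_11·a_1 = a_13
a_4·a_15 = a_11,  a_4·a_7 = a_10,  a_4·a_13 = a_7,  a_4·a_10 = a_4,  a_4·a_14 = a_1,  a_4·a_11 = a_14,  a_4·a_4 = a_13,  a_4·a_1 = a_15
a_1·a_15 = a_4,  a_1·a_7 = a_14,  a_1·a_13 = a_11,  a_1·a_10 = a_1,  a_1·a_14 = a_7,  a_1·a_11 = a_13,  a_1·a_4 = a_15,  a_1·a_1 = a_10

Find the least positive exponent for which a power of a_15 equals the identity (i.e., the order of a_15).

4

The identity element is a_10 (its row matches the header).
a_15^1 = a_15
a_15^2 = a_15·a_15 = a_13
a_15^3 = a_13·a_15 = a_14
a_15^4 = a_14·a_15 = a_10
The first power of a_15 equal to the identity is a_15^4, so ord(a_15) = 4.
(Structurally, M here is isomorphic to Z_2 x Z_4.)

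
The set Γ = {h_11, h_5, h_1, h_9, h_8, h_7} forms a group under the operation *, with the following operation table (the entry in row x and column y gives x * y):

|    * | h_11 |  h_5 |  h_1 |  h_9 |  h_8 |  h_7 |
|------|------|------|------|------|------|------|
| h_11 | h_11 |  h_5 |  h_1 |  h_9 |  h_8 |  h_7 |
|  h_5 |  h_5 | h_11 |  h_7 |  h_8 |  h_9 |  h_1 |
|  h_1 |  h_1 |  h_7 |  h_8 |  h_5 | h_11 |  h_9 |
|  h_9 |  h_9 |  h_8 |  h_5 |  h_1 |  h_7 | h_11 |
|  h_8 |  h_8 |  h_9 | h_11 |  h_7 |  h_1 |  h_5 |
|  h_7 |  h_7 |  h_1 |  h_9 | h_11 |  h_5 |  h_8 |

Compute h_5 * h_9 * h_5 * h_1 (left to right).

h_5 * h_9 = h_8
h_8 * h_5 = h_9
h_9 * h_1 = h_5

h_5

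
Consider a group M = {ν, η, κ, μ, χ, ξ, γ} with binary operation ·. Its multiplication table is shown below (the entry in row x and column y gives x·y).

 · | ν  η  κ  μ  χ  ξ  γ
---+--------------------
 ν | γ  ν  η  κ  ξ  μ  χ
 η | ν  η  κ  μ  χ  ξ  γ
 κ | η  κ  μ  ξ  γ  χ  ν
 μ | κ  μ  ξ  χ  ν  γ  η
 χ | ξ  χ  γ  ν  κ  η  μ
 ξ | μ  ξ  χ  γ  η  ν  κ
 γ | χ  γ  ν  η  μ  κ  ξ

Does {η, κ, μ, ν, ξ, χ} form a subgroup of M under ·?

κ·χ = γ, which is not in {η, κ, μ, ν, ξ, χ}.
The subset is not closed under ·, so it is not a subgroup.

No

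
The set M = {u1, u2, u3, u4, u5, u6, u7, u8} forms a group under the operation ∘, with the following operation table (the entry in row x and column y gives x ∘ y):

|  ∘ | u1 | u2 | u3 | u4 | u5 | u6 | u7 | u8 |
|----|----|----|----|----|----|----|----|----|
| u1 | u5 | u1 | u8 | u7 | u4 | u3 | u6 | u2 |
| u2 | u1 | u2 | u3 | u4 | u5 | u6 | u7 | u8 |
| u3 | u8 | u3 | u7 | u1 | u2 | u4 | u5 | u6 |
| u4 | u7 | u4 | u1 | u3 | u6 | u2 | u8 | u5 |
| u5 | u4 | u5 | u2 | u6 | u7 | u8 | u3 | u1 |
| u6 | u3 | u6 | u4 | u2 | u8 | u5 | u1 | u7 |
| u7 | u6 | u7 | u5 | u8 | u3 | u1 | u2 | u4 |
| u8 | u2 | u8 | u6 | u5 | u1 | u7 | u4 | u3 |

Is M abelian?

Check whether the table is symmetric across its main diagonal.
Every entry (row x, col y) equals the entry (row y, col x), so M is abelian.

Yes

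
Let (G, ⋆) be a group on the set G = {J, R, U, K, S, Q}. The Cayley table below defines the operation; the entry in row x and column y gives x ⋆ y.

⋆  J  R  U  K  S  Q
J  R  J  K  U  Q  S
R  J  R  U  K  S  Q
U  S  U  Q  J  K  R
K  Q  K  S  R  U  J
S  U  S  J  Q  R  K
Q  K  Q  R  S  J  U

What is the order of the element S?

2

The identity element is R (its row matches the header).
S^1 = S
S^2 = S ⋆ S = R
The first power of S equal to the identity is S^2, so ord(S) = 2.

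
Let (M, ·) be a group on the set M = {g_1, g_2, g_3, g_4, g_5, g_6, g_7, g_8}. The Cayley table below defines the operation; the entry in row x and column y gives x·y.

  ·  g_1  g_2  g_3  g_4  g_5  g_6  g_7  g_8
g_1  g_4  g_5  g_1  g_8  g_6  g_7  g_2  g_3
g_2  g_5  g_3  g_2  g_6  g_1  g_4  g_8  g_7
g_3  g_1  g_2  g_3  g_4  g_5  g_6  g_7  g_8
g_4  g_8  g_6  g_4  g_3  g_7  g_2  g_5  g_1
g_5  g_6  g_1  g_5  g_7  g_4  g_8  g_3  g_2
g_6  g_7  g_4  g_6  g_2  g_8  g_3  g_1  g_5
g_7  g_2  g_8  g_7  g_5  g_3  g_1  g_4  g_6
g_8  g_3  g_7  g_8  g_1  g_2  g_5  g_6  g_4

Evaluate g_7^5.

g_7^1 = g_7
g_7^2 = g_7·g_7 = g_4
g_7^3 = g_4·g_7 = g_5
g_7^4 = g_5·g_7 = g_3
g_7^5 = g_3·g_7 = g_7

g_7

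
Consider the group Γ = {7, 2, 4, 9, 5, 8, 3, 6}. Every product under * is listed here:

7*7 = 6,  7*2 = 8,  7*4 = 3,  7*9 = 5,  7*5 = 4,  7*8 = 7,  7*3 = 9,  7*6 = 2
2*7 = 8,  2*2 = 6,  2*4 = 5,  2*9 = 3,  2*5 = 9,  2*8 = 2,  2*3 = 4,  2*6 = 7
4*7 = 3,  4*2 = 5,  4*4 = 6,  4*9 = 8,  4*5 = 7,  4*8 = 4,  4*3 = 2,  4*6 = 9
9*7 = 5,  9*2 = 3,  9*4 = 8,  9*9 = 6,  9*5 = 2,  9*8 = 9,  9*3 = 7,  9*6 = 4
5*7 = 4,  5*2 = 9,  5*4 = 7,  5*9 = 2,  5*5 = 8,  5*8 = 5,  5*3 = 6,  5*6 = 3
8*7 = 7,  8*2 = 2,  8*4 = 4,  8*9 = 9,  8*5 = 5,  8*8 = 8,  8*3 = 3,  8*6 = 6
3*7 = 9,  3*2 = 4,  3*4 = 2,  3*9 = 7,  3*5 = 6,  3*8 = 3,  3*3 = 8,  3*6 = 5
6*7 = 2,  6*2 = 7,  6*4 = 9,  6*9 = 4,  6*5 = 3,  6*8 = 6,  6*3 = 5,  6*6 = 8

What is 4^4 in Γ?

8

4^1 = 4
4^2 = 4 * 4 = 6
4^3 = 6 * 4 = 9
4^4 = 9 * 4 = 8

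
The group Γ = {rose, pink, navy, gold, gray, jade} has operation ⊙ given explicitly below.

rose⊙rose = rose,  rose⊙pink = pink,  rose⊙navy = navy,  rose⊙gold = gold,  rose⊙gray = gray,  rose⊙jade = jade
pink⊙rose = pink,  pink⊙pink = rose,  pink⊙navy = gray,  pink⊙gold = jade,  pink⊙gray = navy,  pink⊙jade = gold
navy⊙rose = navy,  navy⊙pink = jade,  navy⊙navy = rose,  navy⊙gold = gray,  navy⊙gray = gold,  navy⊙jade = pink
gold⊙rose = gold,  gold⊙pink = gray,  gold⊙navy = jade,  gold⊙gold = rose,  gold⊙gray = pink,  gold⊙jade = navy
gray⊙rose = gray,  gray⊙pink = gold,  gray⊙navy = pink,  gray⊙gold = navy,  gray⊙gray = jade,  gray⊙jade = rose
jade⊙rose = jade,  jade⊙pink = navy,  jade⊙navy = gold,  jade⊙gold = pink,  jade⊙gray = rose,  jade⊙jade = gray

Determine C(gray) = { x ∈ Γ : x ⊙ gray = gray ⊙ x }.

{gray, jade, rose}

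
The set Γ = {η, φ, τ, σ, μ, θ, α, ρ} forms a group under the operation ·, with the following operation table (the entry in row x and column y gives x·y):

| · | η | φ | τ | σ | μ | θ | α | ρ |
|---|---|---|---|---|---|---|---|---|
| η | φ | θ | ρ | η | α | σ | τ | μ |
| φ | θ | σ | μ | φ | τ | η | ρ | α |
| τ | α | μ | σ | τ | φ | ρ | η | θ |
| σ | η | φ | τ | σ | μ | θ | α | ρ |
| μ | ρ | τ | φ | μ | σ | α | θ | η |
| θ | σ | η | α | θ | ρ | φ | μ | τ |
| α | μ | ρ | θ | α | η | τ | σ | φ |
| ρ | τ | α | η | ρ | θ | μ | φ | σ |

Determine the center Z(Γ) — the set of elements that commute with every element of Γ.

{σ, φ}

An element z is central iff its row equals its column in the table.
For θ: θ·α = μ ≠ τ = α·θ, so θ ∉ Z.
Checking each element this way leaves Z(Γ) = {σ, φ}.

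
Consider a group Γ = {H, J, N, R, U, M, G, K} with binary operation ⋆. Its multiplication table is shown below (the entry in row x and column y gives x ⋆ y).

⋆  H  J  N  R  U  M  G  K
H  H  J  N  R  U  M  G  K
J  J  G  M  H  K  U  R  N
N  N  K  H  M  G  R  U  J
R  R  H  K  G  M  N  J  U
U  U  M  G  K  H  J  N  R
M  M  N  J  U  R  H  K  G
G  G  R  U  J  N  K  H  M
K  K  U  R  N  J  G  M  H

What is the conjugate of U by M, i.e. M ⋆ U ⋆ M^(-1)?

N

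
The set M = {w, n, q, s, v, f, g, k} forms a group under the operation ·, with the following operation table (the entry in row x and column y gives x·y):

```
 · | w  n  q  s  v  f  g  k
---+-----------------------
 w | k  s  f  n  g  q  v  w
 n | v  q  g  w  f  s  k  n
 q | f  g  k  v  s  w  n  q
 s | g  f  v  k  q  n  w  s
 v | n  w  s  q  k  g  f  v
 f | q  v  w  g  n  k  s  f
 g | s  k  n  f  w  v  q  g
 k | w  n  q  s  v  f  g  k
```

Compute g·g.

q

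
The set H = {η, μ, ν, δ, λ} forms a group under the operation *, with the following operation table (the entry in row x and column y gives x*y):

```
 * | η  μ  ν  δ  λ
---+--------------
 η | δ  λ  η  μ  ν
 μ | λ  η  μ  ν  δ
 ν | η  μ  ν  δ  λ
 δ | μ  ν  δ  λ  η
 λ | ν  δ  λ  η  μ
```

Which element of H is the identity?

ν

The identity e satisfies e*x = x for all x, so its row in the table reproduces the column headers.
Row ν reads: η, μ, ν, δ, λ — exactly the header order. So ν is the identity.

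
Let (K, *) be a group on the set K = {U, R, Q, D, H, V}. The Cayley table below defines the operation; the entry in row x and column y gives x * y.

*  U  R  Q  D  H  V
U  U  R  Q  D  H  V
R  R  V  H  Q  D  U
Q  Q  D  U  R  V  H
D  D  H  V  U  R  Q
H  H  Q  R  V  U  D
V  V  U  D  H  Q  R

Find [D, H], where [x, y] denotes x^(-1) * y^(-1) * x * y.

V

Identity is U; from the table D^(-1) = D and H^(-1) = H.
D * H = R
R * D = Q
Q * H = V
(Structurally, K here is isomorphic to the symmetric group S_3.)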